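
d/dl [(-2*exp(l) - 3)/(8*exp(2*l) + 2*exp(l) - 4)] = (8*exp(2*l) + 24*exp(l) + 7)*exp(l)/(2*(16*exp(4*l) + 8*exp(3*l) - 15*exp(2*l) - 4*exp(l) + 4))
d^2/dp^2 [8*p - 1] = 0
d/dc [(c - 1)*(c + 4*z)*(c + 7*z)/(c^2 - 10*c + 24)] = (-2*(c - 5)*(c - 1)*(c + 4*z)*(c + 7*z) + (c^2 - 10*c + 24)*((c - 1)*(c + 4*z) + (c - 1)*(c + 7*z) + (c + 4*z)*(c + 7*z)))/(c^2 - 10*c + 24)^2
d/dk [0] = 0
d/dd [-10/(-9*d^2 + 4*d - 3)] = 20*(2 - 9*d)/(9*d^2 - 4*d + 3)^2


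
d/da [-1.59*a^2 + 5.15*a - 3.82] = 5.15 - 3.18*a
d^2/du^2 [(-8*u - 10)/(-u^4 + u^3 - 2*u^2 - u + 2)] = 4*((4*u + 5)*(4*u^3 - 3*u^2 + 4*u + 1)^2 + (-16*u^3 + 12*u^2 - 16*u - (4*u + 5)*(6*u^2 - 3*u + 2) - 4)*(u^4 - u^3 + 2*u^2 + u - 2))/(u^4 - u^3 + 2*u^2 + u - 2)^3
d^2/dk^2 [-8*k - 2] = 0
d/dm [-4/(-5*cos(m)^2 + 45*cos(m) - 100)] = 4*(2*cos(m) - 9)*sin(m)/(5*(cos(m)^2 - 9*cos(m) + 20)^2)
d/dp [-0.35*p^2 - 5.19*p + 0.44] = -0.7*p - 5.19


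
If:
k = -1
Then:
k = -1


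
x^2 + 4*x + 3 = (x + 1)*(x + 3)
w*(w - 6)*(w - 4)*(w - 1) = w^4 - 11*w^3 + 34*w^2 - 24*w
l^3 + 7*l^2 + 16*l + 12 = (l + 2)^2*(l + 3)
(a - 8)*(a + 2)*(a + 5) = a^3 - a^2 - 46*a - 80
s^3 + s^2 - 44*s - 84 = (s - 7)*(s + 2)*(s + 6)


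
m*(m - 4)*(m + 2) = m^3 - 2*m^2 - 8*m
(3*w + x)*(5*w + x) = 15*w^2 + 8*w*x + x^2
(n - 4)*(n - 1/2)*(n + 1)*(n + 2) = n^4 - 3*n^3/2 - 19*n^2/2 - 3*n + 4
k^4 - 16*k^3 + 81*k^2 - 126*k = k*(k - 7)*(k - 6)*(k - 3)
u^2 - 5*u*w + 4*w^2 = (u - 4*w)*(u - w)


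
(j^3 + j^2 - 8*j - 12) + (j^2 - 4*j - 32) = j^3 + 2*j^2 - 12*j - 44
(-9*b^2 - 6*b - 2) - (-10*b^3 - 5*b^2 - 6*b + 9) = 10*b^3 - 4*b^2 - 11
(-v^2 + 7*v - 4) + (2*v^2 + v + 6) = v^2 + 8*v + 2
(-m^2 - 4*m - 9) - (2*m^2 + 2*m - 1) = -3*m^2 - 6*m - 8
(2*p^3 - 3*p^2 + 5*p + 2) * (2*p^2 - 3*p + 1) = 4*p^5 - 12*p^4 + 21*p^3 - 14*p^2 - p + 2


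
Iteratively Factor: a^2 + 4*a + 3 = (a + 3)*(a + 1)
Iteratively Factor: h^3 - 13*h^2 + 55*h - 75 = (h - 3)*(h^2 - 10*h + 25) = (h - 5)*(h - 3)*(h - 5)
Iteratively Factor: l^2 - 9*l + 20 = (l - 4)*(l - 5)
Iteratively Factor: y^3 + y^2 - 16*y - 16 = (y + 1)*(y^2 - 16) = (y - 4)*(y + 1)*(y + 4)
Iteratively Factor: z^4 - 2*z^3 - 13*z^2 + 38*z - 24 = (z - 1)*(z^3 - z^2 - 14*z + 24) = (z - 3)*(z - 1)*(z^2 + 2*z - 8) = (z - 3)*(z - 1)*(z + 4)*(z - 2)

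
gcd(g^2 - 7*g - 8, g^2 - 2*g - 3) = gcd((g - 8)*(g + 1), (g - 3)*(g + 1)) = g + 1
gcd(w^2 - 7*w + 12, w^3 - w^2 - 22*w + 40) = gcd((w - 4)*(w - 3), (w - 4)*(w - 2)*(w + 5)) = w - 4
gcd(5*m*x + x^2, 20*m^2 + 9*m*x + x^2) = 5*m + x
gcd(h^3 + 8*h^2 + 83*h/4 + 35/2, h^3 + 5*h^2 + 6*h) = h + 2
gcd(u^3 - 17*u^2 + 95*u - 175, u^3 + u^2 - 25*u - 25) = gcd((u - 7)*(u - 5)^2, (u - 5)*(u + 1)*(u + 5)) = u - 5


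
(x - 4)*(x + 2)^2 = x^3 - 12*x - 16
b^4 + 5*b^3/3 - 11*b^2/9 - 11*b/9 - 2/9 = (b - 1)*(b + 1/3)^2*(b + 2)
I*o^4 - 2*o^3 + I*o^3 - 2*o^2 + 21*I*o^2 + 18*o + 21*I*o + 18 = (o + 1)*(o - 3*I)*(o + 6*I)*(I*o + 1)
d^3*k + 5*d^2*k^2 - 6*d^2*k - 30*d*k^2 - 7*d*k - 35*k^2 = (d - 7)*(d + 5*k)*(d*k + k)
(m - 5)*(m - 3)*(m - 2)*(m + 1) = m^4 - 9*m^3 + 21*m^2 + m - 30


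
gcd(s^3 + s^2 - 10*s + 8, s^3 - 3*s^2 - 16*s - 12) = 1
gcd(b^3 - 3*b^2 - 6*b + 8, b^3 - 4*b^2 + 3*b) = b - 1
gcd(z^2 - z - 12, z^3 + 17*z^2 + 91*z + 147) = z + 3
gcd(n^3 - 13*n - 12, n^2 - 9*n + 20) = n - 4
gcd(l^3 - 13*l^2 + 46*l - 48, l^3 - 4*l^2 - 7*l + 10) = 1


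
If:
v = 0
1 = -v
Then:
No Solution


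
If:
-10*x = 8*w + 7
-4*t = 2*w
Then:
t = 5*x/8 + 7/16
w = -5*x/4 - 7/8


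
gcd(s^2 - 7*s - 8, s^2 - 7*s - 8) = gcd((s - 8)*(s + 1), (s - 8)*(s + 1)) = s^2 - 7*s - 8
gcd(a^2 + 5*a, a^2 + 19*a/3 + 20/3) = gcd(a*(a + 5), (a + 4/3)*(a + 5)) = a + 5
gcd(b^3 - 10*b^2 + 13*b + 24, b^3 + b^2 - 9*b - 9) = b^2 - 2*b - 3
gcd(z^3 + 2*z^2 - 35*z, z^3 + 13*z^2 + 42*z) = z^2 + 7*z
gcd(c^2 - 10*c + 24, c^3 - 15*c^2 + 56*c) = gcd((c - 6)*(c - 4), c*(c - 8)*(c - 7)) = 1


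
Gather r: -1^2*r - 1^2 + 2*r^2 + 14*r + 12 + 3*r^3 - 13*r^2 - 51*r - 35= 3*r^3 - 11*r^2 - 38*r - 24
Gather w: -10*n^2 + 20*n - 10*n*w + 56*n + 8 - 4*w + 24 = -10*n^2 + 76*n + w*(-10*n - 4) + 32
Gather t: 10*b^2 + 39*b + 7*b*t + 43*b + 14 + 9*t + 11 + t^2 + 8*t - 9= 10*b^2 + 82*b + t^2 + t*(7*b + 17) + 16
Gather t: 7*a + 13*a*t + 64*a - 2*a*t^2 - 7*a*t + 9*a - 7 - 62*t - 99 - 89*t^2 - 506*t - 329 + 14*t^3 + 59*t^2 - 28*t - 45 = 80*a + 14*t^3 + t^2*(-2*a - 30) + t*(6*a - 596) - 480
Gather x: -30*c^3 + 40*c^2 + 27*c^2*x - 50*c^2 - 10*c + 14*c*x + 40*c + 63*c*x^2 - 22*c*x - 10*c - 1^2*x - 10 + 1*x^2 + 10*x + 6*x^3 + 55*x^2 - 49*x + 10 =-30*c^3 - 10*c^2 + 20*c + 6*x^3 + x^2*(63*c + 56) + x*(27*c^2 - 8*c - 40)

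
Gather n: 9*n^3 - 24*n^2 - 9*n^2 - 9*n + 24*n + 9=9*n^3 - 33*n^2 + 15*n + 9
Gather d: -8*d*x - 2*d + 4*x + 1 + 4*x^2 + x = d*(-8*x - 2) + 4*x^2 + 5*x + 1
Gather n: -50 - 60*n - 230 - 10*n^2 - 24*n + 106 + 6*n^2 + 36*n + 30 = -4*n^2 - 48*n - 144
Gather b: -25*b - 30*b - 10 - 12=-55*b - 22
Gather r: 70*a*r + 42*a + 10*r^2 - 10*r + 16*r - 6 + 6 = 42*a + 10*r^2 + r*(70*a + 6)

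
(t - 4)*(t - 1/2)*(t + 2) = t^3 - 5*t^2/2 - 7*t + 4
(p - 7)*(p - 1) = p^2 - 8*p + 7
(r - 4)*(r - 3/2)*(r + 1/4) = r^3 - 21*r^2/4 + 37*r/8 + 3/2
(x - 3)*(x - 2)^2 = x^3 - 7*x^2 + 16*x - 12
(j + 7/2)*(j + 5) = j^2 + 17*j/2 + 35/2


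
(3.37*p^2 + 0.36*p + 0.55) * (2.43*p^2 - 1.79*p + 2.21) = 8.1891*p^4 - 5.1575*p^3 + 8.1398*p^2 - 0.1889*p + 1.2155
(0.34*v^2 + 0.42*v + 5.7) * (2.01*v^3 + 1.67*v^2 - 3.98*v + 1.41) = 0.6834*v^5 + 1.412*v^4 + 10.8052*v^3 + 8.3268*v^2 - 22.0938*v + 8.037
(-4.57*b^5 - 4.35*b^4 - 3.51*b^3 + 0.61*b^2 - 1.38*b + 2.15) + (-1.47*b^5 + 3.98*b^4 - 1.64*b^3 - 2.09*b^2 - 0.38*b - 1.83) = -6.04*b^5 - 0.37*b^4 - 5.15*b^3 - 1.48*b^2 - 1.76*b + 0.32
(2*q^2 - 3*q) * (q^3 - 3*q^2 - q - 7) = 2*q^5 - 9*q^4 + 7*q^3 - 11*q^2 + 21*q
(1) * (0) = 0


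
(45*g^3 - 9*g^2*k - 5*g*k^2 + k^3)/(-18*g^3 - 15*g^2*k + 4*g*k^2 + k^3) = (-15*g^2 - 2*g*k + k^2)/(6*g^2 + 7*g*k + k^2)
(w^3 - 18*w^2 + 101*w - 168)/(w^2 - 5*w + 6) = (w^2 - 15*w + 56)/(w - 2)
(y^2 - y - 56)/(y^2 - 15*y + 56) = (y + 7)/(y - 7)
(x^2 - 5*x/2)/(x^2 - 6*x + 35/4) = 2*x/(2*x - 7)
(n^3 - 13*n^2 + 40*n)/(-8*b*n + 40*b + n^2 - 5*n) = n*(8 - n)/(8*b - n)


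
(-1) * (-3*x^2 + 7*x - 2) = 3*x^2 - 7*x + 2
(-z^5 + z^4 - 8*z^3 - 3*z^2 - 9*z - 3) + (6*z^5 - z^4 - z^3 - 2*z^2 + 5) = 5*z^5 - 9*z^3 - 5*z^2 - 9*z + 2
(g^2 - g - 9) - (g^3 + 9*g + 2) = -g^3 + g^2 - 10*g - 11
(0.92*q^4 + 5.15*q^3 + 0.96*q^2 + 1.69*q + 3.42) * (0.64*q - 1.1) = 0.5888*q^5 + 2.284*q^4 - 5.0506*q^3 + 0.0255999999999998*q^2 + 0.3298*q - 3.762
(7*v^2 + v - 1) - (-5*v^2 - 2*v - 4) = 12*v^2 + 3*v + 3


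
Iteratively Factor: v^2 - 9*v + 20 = (v - 4)*(v - 5)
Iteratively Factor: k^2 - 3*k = (k)*(k - 3)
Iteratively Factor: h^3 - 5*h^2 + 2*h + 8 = (h - 2)*(h^2 - 3*h - 4) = (h - 2)*(h + 1)*(h - 4)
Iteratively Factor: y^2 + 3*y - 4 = (y + 4)*(y - 1)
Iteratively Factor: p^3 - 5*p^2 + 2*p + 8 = (p - 2)*(p^2 - 3*p - 4) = (p - 4)*(p - 2)*(p + 1)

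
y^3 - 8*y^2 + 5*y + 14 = (y - 7)*(y - 2)*(y + 1)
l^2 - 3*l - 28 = (l - 7)*(l + 4)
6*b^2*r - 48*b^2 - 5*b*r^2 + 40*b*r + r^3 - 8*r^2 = (-3*b + r)*(-2*b + r)*(r - 8)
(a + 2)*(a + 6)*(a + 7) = a^3 + 15*a^2 + 68*a + 84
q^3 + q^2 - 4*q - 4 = (q - 2)*(q + 1)*(q + 2)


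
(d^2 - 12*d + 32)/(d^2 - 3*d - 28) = (-d^2 + 12*d - 32)/(-d^2 + 3*d + 28)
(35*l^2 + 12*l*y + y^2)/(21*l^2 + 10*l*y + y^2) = (5*l + y)/(3*l + y)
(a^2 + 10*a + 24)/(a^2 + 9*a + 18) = (a + 4)/(a + 3)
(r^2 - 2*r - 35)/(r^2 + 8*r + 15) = (r - 7)/(r + 3)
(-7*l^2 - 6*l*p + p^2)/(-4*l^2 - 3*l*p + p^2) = (-7*l + p)/(-4*l + p)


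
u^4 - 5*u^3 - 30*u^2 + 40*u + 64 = (u - 8)*(u - 2)*(u + 1)*(u + 4)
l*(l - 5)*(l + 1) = l^3 - 4*l^2 - 5*l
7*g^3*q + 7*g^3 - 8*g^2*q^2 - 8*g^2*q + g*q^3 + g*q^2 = (-7*g + q)*(-g + q)*(g*q + g)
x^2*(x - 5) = x^3 - 5*x^2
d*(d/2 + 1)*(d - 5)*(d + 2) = d^4/2 - d^3/2 - 8*d^2 - 10*d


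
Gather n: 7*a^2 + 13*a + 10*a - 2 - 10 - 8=7*a^2 + 23*a - 20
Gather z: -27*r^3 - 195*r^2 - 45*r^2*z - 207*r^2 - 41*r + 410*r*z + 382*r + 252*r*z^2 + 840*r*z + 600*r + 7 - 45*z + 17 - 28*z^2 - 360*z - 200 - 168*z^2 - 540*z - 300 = -27*r^3 - 402*r^2 + 941*r + z^2*(252*r - 196) + z*(-45*r^2 + 1250*r - 945) - 476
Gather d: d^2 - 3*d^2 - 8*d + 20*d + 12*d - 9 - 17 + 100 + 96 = -2*d^2 + 24*d + 170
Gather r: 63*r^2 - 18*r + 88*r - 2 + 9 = 63*r^2 + 70*r + 7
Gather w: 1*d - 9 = d - 9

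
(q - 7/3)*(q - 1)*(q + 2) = q^3 - 4*q^2/3 - 13*q/3 + 14/3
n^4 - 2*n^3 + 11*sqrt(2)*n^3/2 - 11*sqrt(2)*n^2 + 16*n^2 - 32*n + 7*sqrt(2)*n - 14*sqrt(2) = (n - 2)*(n + sqrt(2))^2*(n + 7*sqrt(2)/2)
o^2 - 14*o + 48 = (o - 8)*(o - 6)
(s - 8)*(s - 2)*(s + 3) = s^3 - 7*s^2 - 14*s + 48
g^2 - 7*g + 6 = (g - 6)*(g - 1)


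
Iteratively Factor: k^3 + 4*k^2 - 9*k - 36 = (k + 3)*(k^2 + k - 12) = (k + 3)*(k + 4)*(k - 3)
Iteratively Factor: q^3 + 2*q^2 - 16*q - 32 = (q - 4)*(q^2 + 6*q + 8) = (q - 4)*(q + 4)*(q + 2)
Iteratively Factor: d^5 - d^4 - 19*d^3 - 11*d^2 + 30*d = (d - 1)*(d^4 - 19*d^2 - 30*d) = (d - 5)*(d - 1)*(d^3 + 5*d^2 + 6*d) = d*(d - 5)*(d - 1)*(d^2 + 5*d + 6) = d*(d - 5)*(d - 1)*(d + 2)*(d + 3)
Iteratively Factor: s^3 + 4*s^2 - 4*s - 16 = (s + 2)*(s^2 + 2*s - 8) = (s + 2)*(s + 4)*(s - 2)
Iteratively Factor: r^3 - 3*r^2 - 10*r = (r + 2)*(r^2 - 5*r) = (r - 5)*(r + 2)*(r)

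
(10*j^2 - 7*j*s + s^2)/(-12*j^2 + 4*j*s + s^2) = (-5*j + s)/(6*j + s)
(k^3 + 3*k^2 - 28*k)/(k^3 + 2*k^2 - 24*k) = (k + 7)/(k + 6)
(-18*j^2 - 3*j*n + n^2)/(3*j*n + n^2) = (-6*j + n)/n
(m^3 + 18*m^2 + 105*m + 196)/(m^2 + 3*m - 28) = (m^2 + 11*m + 28)/(m - 4)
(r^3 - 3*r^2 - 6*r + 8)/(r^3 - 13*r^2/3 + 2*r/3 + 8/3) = 3*(r + 2)/(3*r + 2)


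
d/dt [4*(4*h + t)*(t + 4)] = 16*h + 8*t + 16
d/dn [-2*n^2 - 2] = -4*n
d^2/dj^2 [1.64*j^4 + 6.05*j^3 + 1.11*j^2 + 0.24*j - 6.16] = 19.68*j^2 + 36.3*j + 2.22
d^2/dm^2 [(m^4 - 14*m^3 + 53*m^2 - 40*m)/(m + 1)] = 6*(m^4 - 2*m^3 - 12*m^2 - 14*m + 31)/(m^3 + 3*m^2 + 3*m + 1)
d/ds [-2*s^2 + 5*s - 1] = 5 - 4*s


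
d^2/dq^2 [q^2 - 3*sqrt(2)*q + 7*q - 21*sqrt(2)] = 2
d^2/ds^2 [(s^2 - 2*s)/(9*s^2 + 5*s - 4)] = 6*(-69*s^3 + 36*s^2 - 72*s - 8)/(729*s^6 + 1215*s^5 - 297*s^4 - 955*s^3 + 132*s^2 + 240*s - 64)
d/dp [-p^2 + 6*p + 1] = 6 - 2*p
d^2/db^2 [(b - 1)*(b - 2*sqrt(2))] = 2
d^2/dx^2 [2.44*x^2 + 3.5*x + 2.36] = 4.88000000000000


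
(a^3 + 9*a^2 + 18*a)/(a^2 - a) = (a^2 + 9*a + 18)/(a - 1)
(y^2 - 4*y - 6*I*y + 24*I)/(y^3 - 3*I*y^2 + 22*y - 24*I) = (y - 4)/(y^2 + 3*I*y + 4)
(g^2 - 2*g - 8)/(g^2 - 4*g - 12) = (g - 4)/(g - 6)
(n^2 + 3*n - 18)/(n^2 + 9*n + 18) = (n - 3)/(n + 3)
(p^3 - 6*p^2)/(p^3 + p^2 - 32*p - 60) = p^2/(p^2 + 7*p + 10)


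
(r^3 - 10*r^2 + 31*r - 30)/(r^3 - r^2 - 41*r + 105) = (r - 2)/(r + 7)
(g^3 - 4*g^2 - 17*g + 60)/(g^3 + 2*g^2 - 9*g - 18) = (g^2 - g - 20)/(g^2 + 5*g + 6)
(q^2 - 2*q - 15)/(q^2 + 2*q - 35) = (q + 3)/(q + 7)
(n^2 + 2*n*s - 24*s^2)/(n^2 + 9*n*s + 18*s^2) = (n - 4*s)/(n + 3*s)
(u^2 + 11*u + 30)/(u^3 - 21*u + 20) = (u + 6)/(u^2 - 5*u + 4)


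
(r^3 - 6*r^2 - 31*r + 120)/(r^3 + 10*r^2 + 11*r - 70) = (r^2 - 11*r + 24)/(r^2 + 5*r - 14)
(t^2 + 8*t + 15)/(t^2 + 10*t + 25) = (t + 3)/(t + 5)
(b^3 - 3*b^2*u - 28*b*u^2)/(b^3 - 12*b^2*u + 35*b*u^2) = (-b - 4*u)/(-b + 5*u)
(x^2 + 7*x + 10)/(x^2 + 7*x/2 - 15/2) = 2*(x + 2)/(2*x - 3)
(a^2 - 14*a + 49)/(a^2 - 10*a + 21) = (a - 7)/(a - 3)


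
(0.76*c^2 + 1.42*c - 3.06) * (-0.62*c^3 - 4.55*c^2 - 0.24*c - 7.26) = -0.4712*c^5 - 4.3384*c^4 - 4.7462*c^3 + 8.0646*c^2 - 9.5748*c + 22.2156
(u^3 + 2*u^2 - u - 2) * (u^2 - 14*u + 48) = u^5 - 12*u^4 + 19*u^3 + 108*u^2 - 20*u - 96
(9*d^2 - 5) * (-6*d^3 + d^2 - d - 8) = -54*d^5 + 9*d^4 + 21*d^3 - 77*d^2 + 5*d + 40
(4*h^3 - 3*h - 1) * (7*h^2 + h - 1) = 28*h^5 + 4*h^4 - 25*h^3 - 10*h^2 + 2*h + 1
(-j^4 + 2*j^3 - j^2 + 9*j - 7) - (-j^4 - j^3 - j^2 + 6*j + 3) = 3*j^3 + 3*j - 10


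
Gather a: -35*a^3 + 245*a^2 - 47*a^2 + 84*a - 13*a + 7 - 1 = -35*a^3 + 198*a^2 + 71*a + 6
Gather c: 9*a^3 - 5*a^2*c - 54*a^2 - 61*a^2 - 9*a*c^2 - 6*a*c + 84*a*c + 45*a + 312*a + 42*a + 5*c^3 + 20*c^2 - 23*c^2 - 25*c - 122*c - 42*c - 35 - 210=9*a^3 - 115*a^2 + 399*a + 5*c^3 + c^2*(-9*a - 3) + c*(-5*a^2 + 78*a - 189) - 245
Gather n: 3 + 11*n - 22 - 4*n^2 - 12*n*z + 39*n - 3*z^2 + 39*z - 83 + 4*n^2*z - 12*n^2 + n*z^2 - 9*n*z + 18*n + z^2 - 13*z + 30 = n^2*(4*z - 16) + n*(z^2 - 21*z + 68) - 2*z^2 + 26*z - 72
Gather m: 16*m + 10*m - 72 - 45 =26*m - 117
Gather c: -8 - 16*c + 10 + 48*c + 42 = 32*c + 44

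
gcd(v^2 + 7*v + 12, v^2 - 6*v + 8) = 1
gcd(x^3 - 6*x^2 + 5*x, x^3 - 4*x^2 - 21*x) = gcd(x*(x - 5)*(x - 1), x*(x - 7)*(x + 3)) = x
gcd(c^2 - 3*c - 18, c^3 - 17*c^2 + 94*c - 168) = c - 6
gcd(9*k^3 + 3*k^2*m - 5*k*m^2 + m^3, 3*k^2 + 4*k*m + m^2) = k + m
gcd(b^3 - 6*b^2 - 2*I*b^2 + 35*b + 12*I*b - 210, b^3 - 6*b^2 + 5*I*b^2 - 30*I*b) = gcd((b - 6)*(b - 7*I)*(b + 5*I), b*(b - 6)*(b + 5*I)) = b^2 + b*(-6 + 5*I) - 30*I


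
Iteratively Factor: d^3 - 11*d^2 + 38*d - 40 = (d - 2)*(d^2 - 9*d + 20) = (d - 5)*(d - 2)*(d - 4)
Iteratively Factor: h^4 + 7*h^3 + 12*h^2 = (h + 4)*(h^3 + 3*h^2) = h*(h + 4)*(h^2 + 3*h) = h^2*(h + 4)*(h + 3)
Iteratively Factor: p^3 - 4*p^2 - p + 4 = (p + 1)*(p^2 - 5*p + 4) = (p - 4)*(p + 1)*(p - 1)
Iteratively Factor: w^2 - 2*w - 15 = (w + 3)*(w - 5)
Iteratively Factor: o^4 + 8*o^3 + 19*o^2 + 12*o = (o + 1)*(o^3 + 7*o^2 + 12*o) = o*(o + 1)*(o^2 + 7*o + 12) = o*(o + 1)*(o + 3)*(o + 4)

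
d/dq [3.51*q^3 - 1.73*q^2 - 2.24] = q*(10.53*q - 3.46)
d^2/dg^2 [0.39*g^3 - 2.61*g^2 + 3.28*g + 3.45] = 2.34*g - 5.22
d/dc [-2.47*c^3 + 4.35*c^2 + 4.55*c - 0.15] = -7.41*c^2 + 8.7*c + 4.55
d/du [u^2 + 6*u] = 2*u + 6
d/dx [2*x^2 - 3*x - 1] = 4*x - 3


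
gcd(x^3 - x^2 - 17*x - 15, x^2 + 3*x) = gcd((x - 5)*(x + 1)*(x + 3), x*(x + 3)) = x + 3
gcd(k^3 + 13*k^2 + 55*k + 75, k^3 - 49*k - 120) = k^2 + 8*k + 15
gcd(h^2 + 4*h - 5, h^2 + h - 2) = h - 1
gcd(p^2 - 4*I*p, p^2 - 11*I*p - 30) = 1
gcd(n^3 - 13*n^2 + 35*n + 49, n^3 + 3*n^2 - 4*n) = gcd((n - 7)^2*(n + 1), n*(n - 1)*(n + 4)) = 1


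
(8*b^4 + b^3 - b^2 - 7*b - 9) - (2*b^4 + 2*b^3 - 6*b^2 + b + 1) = 6*b^4 - b^3 + 5*b^2 - 8*b - 10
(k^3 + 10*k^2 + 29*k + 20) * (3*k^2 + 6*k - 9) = 3*k^5 + 36*k^4 + 138*k^3 + 144*k^2 - 141*k - 180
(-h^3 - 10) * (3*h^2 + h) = -3*h^5 - h^4 - 30*h^2 - 10*h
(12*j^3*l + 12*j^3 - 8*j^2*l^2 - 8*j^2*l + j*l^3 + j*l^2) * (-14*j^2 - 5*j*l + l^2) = -168*j^5*l - 168*j^5 + 52*j^4*l^2 + 52*j^4*l + 38*j^3*l^3 + 38*j^3*l^2 - 13*j^2*l^4 - 13*j^2*l^3 + j*l^5 + j*l^4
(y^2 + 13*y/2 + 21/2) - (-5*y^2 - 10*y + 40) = 6*y^2 + 33*y/2 - 59/2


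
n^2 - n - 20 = (n - 5)*(n + 4)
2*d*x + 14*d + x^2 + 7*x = (2*d + x)*(x + 7)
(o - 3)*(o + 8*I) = o^2 - 3*o + 8*I*o - 24*I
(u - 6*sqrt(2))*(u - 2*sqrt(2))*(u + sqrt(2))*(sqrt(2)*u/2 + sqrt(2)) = sqrt(2)*u^4/2 - 7*u^3 + sqrt(2)*u^3 - 14*u^2 + 4*sqrt(2)*u^2 + 8*sqrt(2)*u + 24*u + 48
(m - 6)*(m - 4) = m^2 - 10*m + 24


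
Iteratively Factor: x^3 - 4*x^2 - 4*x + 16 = (x - 4)*(x^2 - 4) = (x - 4)*(x - 2)*(x + 2)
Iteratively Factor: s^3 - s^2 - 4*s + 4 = (s - 2)*(s^2 + s - 2) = (s - 2)*(s + 2)*(s - 1)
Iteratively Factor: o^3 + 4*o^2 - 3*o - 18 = (o + 3)*(o^2 + o - 6) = (o + 3)^2*(o - 2)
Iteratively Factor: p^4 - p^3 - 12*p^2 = (p - 4)*(p^3 + 3*p^2) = p*(p - 4)*(p^2 + 3*p) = p^2*(p - 4)*(p + 3)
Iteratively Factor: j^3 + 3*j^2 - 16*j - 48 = (j + 4)*(j^2 - j - 12) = (j - 4)*(j + 4)*(j + 3)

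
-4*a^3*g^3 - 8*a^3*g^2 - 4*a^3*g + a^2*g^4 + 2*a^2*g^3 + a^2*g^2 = g*(-4*a + g)*(a*g + a)^2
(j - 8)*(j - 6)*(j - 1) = j^3 - 15*j^2 + 62*j - 48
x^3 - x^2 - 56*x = x*(x - 8)*(x + 7)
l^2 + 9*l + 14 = (l + 2)*(l + 7)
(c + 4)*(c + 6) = c^2 + 10*c + 24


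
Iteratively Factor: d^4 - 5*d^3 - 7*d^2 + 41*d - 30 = (d - 5)*(d^3 - 7*d + 6) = (d - 5)*(d - 1)*(d^2 + d - 6) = (d - 5)*(d - 1)*(d + 3)*(d - 2)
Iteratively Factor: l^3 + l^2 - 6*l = (l - 2)*(l^2 + 3*l) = (l - 2)*(l + 3)*(l)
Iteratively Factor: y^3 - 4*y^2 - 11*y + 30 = (y - 5)*(y^2 + y - 6) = (y - 5)*(y - 2)*(y + 3)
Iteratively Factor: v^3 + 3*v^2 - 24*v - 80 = (v + 4)*(v^2 - v - 20) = (v + 4)^2*(v - 5)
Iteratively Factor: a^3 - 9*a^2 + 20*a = (a)*(a^2 - 9*a + 20) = a*(a - 5)*(a - 4)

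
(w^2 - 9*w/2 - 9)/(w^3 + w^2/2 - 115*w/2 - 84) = (w - 6)/(w^2 - w - 56)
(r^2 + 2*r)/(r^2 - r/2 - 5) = 2*r/(2*r - 5)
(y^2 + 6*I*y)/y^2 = (y + 6*I)/y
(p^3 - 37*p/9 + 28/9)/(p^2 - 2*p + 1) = (p^2 + p - 28/9)/(p - 1)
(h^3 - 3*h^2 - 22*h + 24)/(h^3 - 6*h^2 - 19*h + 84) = (h^2 - 7*h + 6)/(h^2 - 10*h + 21)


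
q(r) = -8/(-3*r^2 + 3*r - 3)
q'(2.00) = -0.89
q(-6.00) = 0.06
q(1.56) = 1.42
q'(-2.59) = 0.16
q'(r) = -8*(6*r - 3)/(-3*r^2 + 3*r - 3)^2 = 8*(1 - 2*r)/(3*(r^2 - r + 1)^2)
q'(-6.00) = 0.02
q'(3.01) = -0.27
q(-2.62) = 0.25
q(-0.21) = 2.13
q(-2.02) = 0.38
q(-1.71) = 0.47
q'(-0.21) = 2.41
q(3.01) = 0.38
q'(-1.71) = 0.37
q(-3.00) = 0.21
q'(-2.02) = 0.27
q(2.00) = 0.89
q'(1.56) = -1.61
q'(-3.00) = 0.11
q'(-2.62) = 0.15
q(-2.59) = 0.26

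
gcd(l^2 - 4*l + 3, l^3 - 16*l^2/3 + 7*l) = l - 3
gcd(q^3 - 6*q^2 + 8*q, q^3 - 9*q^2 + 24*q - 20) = q - 2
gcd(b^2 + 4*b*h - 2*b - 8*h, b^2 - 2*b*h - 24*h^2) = b + 4*h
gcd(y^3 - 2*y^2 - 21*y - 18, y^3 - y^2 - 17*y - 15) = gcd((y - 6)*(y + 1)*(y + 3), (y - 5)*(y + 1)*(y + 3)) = y^2 + 4*y + 3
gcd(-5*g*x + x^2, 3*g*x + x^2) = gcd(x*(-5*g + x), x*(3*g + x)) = x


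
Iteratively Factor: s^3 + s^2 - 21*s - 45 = (s + 3)*(s^2 - 2*s - 15) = (s + 3)^2*(s - 5)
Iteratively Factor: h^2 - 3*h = (h)*(h - 3)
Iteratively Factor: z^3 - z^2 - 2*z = (z + 1)*(z^2 - 2*z) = (z - 2)*(z + 1)*(z)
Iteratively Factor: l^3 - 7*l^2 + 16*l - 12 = (l - 2)*(l^2 - 5*l + 6) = (l - 3)*(l - 2)*(l - 2)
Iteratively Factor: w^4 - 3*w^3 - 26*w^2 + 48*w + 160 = (w + 2)*(w^3 - 5*w^2 - 16*w + 80) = (w - 4)*(w + 2)*(w^2 - w - 20) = (w - 5)*(w - 4)*(w + 2)*(w + 4)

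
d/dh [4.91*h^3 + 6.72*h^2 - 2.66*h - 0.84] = 14.73*h^2 + 13.44*h - 2.66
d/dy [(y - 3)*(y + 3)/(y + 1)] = (y^2 + 2*y + 9)/(y^2 + 2*y + 1)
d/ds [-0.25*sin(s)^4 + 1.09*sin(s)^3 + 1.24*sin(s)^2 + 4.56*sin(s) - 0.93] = (-1.0*sin(s)^3 + 3.27*sin(s)^2 + 2.48*sin(s) + 4.56)*cos(s)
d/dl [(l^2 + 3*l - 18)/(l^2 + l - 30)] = -2/(l^2 - 10*l + 25)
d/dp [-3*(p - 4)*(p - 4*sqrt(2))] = -6*p + 12 + 12*sqrt(2)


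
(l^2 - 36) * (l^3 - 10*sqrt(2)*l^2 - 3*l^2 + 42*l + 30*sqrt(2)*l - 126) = l^5 - 10*sqrt(2)*l^4 - 3*l^4 + 6*l^3 + 30*sqrt(2)*l^3 - 18*l^2 + 360*sqrt(2)*l^2 - 1080*sqrt(2)*l - 1512*l + 4536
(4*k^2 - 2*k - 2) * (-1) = -4*k^2 + 2*k + 2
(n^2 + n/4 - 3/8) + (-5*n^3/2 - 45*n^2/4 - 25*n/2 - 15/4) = -5*n^3/2 - 41*n^2/4 - 49*n/4 - 33/8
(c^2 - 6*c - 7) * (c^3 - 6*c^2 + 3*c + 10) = c^5 - 12*c^4 + 32*c^3 + 34*c^2 - 81*c - 70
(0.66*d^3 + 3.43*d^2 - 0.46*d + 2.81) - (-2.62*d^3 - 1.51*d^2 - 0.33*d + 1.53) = 3.28*d^3 + 4.94*d^2 - 0.13*d + 1.28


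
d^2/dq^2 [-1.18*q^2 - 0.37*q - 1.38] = -2.36000000000000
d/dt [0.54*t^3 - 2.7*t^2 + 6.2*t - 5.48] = 1.62*t^2 - 5.4*t + 6.2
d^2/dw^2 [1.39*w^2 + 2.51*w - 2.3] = 2.78000000000000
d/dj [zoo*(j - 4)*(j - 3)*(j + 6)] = zoo*(j^2 + j + 1)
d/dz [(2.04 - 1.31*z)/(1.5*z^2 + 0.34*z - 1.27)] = (1.965*z^2 - 6.12*z + 0.9701)/(2.25*z^4 + 1.02*z^3 - 3.6944*z^2 - 0.8636*z + 1.6129)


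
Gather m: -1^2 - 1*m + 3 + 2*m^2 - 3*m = 2*m^2 - 4*m + 2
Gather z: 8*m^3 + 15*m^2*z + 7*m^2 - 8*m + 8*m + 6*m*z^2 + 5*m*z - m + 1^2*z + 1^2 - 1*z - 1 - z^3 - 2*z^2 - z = 8*m^3 + 7*m^2 - m - z^3 + z^2*(6*m - 2) + z*(15*m^2 + 5*m - 1)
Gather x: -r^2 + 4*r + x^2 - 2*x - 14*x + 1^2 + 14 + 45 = -r^2 + 4*r + x^2 - 16*x + 60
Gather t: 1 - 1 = 0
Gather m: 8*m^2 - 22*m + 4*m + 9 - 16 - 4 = 8*m^2 - 18*m - 11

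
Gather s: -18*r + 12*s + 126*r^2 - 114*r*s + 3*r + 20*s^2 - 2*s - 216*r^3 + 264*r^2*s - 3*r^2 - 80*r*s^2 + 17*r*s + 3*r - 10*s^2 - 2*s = -216*r^3 + 123*r^2 - 12*r + s^2*(10 - 80*r) + s*(264*r^2 - 97*r + 8)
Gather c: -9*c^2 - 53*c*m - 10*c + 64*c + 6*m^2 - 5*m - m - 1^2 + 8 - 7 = -9*c^2 + c*(54 - 53*m) + 6*m^2 - 6*m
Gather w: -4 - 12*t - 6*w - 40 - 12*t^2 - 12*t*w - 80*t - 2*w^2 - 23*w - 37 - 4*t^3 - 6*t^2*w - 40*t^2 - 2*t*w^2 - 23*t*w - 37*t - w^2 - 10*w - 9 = -4*t^3 - 52*t^2 - 129*t + w^2*(-2*t - 3) + w*(-6*t^2 - 35*t - 39) - 90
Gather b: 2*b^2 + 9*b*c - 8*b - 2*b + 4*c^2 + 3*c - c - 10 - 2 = 2*b^2 + b*(9*c - 10) + 4*c^2 + 2*c - 12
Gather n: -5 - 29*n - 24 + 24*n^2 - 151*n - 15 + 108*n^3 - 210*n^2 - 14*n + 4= 108*n^3 - 186*n^2 - 194*n - 40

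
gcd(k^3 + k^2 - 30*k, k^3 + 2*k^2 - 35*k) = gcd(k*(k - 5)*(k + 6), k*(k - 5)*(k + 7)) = k^2 - 5*k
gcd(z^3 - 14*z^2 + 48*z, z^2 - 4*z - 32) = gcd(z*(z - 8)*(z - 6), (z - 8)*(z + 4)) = z - 8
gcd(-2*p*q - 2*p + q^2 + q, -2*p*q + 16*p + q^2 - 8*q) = 2*p - q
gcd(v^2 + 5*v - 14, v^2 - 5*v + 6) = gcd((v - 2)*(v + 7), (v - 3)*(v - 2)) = v - 2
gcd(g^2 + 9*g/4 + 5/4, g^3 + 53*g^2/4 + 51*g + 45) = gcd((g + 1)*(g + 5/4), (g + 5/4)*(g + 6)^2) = g + 5/4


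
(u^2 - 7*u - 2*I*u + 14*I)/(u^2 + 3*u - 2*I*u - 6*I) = (u - 7)/(u + 3)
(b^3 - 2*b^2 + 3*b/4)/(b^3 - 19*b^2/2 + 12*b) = (b - 1/2)/(b - 8)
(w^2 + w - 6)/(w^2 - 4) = (w + 3)/(w + 2)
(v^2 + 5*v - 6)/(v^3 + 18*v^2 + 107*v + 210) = (v - 1)/(v^2 + 12*v + 35)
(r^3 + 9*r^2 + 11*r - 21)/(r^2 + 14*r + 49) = (r^2 + 2*r - 3)/(r + 7)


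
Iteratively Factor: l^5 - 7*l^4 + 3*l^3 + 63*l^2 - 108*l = (l)*(l^4 - 7*l^3 + 3*l^2 + 63*l - 108) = l*(l + 3)*(l^3 - 10*l^2 + 33*l - 36) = l*(l - 3)*(l + 3)*(l^2 - 7*l + 12) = l*(l - 3)^2*(l + 3)*(l - 4)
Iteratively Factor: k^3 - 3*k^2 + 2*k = (k - 2)*(k^2 - k) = k*(k - 2)*(k - 1)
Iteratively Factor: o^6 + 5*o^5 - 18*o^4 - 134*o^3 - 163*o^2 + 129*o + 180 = (o - 5)*(o^5 + 10*o^4 + 32*o^3 + 26*o^2 - 33*o - 36) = (o - 5)*(o - 1)*(o^4 + 11*o^3 + 43*o^2 + 69*o + 36) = (o - 5)*(o - 1)*(o + 3)*(o^3 + 8*o^2 + 19*o + 12) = (o - 5)*(o - 1)*(o + 1)*(o + 3)*(o^2 + 7*o + 12) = (o - 5)*(o - 1)*(o + 1)*(o + 3)^2*(o + 4)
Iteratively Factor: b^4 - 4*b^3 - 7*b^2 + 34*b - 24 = (b - 2)*(b^3 - 2*b^2 - 11*b + 12) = (b - 4)*(b - 2)*(b^2 + 2*b - 3) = (b - 4)*(b - 2)*(b + 3)*(b - 1)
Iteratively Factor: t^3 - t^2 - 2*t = (t + 1)*(t^2 - 2*t) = t*(t + 1)*(t - 2)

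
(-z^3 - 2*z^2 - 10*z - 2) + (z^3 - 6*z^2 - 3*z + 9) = -8*z^2 - 13*z + 7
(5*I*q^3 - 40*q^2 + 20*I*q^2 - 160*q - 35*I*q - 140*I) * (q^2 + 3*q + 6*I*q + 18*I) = 5*I*q^5 - 70*q^4 + 35*I*q^4 - 490*q^3 - 215*I*q^3 - 630*q^2 - 1925*I*q^2 + 1470*q - 3300*I*q + 2520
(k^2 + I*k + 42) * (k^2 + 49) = k^4 + I*k^3 + 91*k^2 + 49*I*k + 2058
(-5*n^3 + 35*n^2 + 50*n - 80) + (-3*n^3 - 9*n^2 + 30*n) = -8*n^3 + 26*n^2 + 80*n - 80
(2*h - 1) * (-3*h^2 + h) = -6*h^3 + 5*h^2 - h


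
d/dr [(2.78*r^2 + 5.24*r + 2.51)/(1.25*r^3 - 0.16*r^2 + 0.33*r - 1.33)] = (-3.475*r^4 - 13.1*r^3 - 7.6567*r^2 - 6.5916*r - 7.7975)/(1.5625*r^6 - 0.4*r^5 + 0.8506*r^4 - 3.4306*r^3 + 0.5345*r^2 - 0.8778*r + 1.7689)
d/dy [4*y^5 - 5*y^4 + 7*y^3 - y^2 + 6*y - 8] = 20*y^4 - 20*y^3 + 21*y^2 - 2*y + 6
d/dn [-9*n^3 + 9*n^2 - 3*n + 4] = -27*n^2 + 18*n - 3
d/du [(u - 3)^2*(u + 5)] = (u - 3)*(3*u + 7)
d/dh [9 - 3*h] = -3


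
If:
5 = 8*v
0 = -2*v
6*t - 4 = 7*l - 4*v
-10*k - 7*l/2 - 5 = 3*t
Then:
No Solution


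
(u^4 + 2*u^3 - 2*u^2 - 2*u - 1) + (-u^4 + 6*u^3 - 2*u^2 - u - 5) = 8*u^3 - 4*u^2 - 3*u - 6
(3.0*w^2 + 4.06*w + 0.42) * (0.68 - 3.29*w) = -9.87*w^3 - 11.3174*w^2 + 1.379*w + 0.2856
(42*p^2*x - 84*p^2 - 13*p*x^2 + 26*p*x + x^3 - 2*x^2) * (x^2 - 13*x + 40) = 42*p^2*x^3 - 630*p^2*x^2 + 2772*p^2*x - 3360*p^2 - 13*p*x^4 + 195*p*x^3 - 858*p*x^2 + 1040*p*x + x^5 - 15*x^4 + 66*x^3 - 80*x^2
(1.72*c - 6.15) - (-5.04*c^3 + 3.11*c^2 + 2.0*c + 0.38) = 5.04*c^3 - 3.11*c^2 - 0.28*c - 6.53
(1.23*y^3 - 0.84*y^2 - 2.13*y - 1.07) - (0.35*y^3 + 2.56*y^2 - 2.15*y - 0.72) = 0.88*y^3 - 3.4*y^2 + 0.02*y - 0.35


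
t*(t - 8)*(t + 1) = t^3 - 7*t^2 - 8*t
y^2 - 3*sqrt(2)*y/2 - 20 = (y - 4*sqrt(2))*(y + 5*sqrt(2)/2)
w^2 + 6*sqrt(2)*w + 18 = (w + 3*sqrt(2))^2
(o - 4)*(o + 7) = o^2 + 3*o - 28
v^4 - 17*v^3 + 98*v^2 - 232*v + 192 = (v - 8)*(v - 4)*(v - 3)*(v - 2)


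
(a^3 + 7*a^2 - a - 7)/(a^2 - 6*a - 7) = (a^2 + 6*a - 7)/(a - 7)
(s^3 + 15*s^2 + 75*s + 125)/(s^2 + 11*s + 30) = (s^2 + 10*s + 25)/(s + 6)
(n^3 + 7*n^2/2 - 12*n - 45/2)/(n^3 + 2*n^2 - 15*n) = (n + 3/2)/n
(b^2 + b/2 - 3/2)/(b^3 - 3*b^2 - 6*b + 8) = (b + 3/2)/(b^2 - 2*b - 8)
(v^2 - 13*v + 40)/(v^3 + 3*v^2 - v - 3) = (v^2 - 13*v + 40)/(v^3 + 3*v^2 - v - 3)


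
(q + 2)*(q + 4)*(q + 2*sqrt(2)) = q^3 + 2*sqrt(2)*q^2 + 6*q^2 + 8*q + 12*sqrt(2)*q + 16*sqrt(2)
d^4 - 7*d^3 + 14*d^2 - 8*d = d*(d - 4)*(d - 2)*(d - 1)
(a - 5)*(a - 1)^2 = a^3 - 7*a^2 + 11*a - 5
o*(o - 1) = o^2 - o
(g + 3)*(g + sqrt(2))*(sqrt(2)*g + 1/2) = sqrt(2)*g^3 + 5*g^2/2 + 3*sqrt(2)*g^2 + sqrt(2)*g/2 + 15*g/2 + 3*sqrt(2)/2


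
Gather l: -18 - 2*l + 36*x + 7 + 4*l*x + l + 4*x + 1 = l*(4*x - 1) + 40*x - 10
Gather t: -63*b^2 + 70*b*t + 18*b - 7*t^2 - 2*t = -63*b^2 + 18*b - 7*t^2 + t*(70*b - 2)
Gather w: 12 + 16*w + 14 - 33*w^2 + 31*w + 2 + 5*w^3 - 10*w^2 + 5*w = 5*w^3 - 43*w^2 + 52*w + 28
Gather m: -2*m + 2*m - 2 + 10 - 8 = 0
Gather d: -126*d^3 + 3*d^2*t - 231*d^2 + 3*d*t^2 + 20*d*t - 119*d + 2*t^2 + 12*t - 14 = -126*d^3 + d^2*(3*t - 231) + d*(3*t^2 + 20*t - 119) + 2*t^2 + 12*t - 14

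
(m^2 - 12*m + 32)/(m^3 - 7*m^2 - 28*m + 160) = 1/(m + 5)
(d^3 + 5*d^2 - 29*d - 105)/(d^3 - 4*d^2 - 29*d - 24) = (d^2 + 2*d - 35)/(d^2 - 7*d - 8)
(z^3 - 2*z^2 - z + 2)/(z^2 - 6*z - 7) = (z^2 - 3*z + 2)/(z - 7)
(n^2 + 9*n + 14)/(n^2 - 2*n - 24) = (n^2 + 9*n + 14)/(n^2 - 2*n - 24)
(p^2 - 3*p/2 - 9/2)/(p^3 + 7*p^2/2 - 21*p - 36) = (p - 3)/(p^2 + 2*p - 24)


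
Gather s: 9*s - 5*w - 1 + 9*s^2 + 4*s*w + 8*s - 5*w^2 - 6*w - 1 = 9*s^2 + s*(4*w + 17) - 5*w^2 - 11*w - 2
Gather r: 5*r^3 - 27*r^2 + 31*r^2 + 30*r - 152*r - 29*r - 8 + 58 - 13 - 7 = 5*r^3 + 4*r^2 - 151*r + 30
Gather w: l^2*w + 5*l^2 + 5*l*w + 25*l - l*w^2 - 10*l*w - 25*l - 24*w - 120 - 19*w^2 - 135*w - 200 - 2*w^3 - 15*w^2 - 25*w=5*l^2 - 2*w^3 + w^2*(-l - 34) + w*(l^2 - 5*l - 184) - 320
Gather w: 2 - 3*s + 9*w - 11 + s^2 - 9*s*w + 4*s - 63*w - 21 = s^2 + s + w*(-9*s - 54) - 30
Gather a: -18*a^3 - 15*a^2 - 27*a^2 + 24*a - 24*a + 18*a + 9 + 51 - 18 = -18*a^3 - 42*a^2 + 18*a + 42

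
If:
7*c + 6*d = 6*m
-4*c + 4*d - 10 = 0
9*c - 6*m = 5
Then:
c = -5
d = -5/2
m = -25/3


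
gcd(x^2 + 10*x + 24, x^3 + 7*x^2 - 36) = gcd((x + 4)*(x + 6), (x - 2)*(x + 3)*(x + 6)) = x + 6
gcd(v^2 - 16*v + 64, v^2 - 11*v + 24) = v - 8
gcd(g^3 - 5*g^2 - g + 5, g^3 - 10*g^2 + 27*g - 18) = g - 1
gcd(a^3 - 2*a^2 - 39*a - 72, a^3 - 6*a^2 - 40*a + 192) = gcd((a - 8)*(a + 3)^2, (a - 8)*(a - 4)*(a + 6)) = a - 8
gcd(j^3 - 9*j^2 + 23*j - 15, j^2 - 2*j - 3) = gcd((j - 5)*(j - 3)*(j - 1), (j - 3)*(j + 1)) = j - 3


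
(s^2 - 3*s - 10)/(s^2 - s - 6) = (s - 5)/(s - 3)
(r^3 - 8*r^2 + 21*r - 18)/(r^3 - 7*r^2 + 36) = (r^2 - 5*r + 6)/(r^2 - 4*r - 12)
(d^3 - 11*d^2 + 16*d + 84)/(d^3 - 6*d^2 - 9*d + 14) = (d - 6)/(d - 1)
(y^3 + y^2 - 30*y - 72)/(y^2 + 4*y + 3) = (y^2 - 2*y - 24)/(y + 1)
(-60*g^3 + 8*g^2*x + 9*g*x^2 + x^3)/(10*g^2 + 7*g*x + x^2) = (-12*g^2 + 4*g*x + x^2)/(2*g + x)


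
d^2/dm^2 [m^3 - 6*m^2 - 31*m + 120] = 6*m - 12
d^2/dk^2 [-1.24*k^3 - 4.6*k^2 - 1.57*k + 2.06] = -7.44*k - 9.2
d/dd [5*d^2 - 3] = 10*d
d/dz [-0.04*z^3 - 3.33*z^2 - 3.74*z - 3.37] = -0.12*z^2 - 6.66*z - 3.74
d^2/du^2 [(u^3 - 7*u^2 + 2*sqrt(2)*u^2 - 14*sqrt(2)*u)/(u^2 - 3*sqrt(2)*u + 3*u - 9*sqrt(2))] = 20*(-5*sqrt(2)*u^3 + 6*u^3 - 27*sqrt(2)*u^2 + 27*u^2 - 27*u - 189 + 108*sqrt(2))/(u^6 - 9*sqrt(2)*u^5 + 9*u^5 - 81*sqrt(2)*u^4 + 81*u^4 - 297*sqrt(2)*u^3 + 513*u^3 - 729*sqrt(2)*u^2 + 1458*u^2 - 1458*sqrt(2)*u + 1458*u - 1458*sqrt(2))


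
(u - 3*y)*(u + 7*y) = u^2 + 4*u*y - 21*y^2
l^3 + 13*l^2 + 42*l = l*(l + 6)*(l + 7)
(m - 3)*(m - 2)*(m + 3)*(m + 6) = m^4 + 4*m^3 - 21*m^2 - 36*m + 108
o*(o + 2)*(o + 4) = o^3 + 6*o^2 + 8*o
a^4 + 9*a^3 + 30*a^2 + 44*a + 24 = (a + 2)^3*(a + 3)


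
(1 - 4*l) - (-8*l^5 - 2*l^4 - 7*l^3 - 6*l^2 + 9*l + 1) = 8*l^5 + 2*l^4 + 7*l^3 + 6*l^2 - 13*l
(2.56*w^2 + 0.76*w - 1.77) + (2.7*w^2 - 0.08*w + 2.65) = 5.26*w^2 + 0.68*w + 0.88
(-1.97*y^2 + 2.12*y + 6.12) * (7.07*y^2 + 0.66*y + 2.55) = -13.9279*y^4 + 13.6882*y^3 + 39.6441*y^2 + 9.4452*y + 15.606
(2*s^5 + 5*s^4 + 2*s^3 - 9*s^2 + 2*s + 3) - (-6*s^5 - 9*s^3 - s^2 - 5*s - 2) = 8*s^5 + 5*s^4 + 11*s^3 - 8*s^2 + 7*s + 5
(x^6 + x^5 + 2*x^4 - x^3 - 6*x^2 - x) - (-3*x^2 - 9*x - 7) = x^6 + x^5 + 2*x^4 - x^3 - 3*x^2 + 8*x + 7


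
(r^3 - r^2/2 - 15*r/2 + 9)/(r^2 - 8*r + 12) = (2*r^2 + 3*r - 9)/(2*(r - 6))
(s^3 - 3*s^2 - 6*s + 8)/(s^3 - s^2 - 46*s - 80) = (s^2 - 5*s + 4)/(s^2 - 3*s - 40)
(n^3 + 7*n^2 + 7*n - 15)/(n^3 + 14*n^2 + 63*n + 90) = (n - 1)/(n + 6)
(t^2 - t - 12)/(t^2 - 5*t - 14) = (-t^2 + t + 12)/(-t^2 + 5*t + 14)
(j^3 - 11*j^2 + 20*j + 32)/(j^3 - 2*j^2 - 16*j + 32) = (j^2 - 7*j - 8)/(j^2 + 2*j - 8)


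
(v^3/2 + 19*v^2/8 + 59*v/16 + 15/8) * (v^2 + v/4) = v^5/2 + 5*v^4/2 + 137*v^3/32 + 179*v^2/64 + 15*v/32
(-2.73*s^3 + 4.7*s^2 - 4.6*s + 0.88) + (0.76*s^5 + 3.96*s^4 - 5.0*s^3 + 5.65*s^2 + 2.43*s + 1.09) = 0.76*s^5 + 3.96*s^4 - 7.73*s^3 + 10.35*s^2 - 2.17*s + 1.97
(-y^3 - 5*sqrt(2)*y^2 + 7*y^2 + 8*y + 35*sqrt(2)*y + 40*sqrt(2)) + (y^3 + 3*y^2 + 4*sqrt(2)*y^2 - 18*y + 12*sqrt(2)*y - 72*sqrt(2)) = -sqrt(2)*y^2 + 10*y^2 - 10*y + 47*sqrt(2)*y - 32*sqrt(2)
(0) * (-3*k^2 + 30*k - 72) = 0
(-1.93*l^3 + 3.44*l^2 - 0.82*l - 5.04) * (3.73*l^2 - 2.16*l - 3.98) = -7.1989*l^5 + 17.0*l^4 - 2.8076*l^3 - 30.7192*l^2 + 14.15*l + 20.0592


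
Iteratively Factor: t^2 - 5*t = (t - 5)*(t)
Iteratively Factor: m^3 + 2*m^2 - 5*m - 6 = (m + 3)*(m^2 - m - 2) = (m + 1)*(m + 3)*(m - 2)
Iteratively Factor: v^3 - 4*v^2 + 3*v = (v)*(v^2 - 4*v + 3) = v*(v - 1)*(v - 3)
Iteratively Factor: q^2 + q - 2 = (q - 1)*(q + 2)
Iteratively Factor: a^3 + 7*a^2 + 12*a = (a + 3)*(a^2 + 4*a) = (a + 3)*(a + 4)*(a)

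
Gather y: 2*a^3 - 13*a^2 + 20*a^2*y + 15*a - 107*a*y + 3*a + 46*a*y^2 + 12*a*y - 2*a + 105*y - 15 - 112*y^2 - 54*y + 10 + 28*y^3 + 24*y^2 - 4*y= 2*a^3 - 13*a^2 + 16*a + 28*y^3 + y^2*(46*a - 88) + y*(20*a^2 - 95*a + 47) - 5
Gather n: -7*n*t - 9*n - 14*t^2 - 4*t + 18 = n*(-7*t - 9) - 14*t^2 - 4*t + 18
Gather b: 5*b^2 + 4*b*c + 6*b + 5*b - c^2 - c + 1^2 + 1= 5*b^2 + b*(4*c + 11) - c^2 - c + 2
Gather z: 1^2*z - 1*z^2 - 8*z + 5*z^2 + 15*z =4*z^2 + 8*z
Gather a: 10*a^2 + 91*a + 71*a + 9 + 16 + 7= 10*a^2 + 162*a + 32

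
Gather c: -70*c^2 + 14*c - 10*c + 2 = -70*c^2 + 4*c + 2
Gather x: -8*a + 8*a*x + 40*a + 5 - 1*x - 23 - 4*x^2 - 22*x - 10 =32*a - 4*x^2 + x*(8*a - 23) - 28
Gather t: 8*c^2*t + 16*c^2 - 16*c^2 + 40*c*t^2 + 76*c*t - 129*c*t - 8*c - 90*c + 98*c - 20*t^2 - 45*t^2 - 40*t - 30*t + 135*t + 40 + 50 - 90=t^2*(40*c - 65) + t*(8*c^2 - 53*c + 65)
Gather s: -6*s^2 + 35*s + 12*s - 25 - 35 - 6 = -6*s^2 + 47*s - 66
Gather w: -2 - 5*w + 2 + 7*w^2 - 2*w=7*w^2 - 7*w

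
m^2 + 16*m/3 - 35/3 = (m - 5/3)*(m + 7)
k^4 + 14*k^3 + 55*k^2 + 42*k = k*(k + 1)*(k + 6)*(k + 7)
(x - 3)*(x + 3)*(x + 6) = x^3 + 6*x^2 - 9*x - 54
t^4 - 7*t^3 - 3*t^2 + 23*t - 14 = (t - 7)*(t - 1)^2*(t + 2)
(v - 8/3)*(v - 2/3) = v^2 - 10*v/3 + 16/9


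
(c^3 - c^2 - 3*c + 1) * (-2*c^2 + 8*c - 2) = -2*c^5 + 10*c^4 - 4*c^3 - 24*c^2 + 14*c - 2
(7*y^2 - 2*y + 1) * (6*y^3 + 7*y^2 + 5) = 42*y^5 + 37*y^4 - 8*y^3 + 42*y^2 - 10*y + 5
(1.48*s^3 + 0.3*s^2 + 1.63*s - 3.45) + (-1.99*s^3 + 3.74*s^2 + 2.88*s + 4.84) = -0.51*s^3 + 4.04*s^2 + 4.51*s + 1.39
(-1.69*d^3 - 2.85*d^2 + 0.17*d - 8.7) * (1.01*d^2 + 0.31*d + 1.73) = -1.7069*d^5 - 3.4024*d^4 - 3.6355*d^3 - 13.6648*d^2 - 2.4029*d - 15.051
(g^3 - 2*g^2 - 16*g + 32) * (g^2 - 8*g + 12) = g^5 - 10*g^4 + 12*g^3 + 136*g^2 - 448*g + 384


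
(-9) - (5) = -14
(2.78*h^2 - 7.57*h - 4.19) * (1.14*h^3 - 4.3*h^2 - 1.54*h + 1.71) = 3.1692*h^5 - 20.5838*h^4 + 23.4932*h^3 + 34.4286*h^2 - 6.4921*h - 7.1649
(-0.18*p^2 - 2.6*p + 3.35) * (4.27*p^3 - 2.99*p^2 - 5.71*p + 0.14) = -0.7686*p^5 - 10.5638*p^4 + 23.1063*p^3 + 4.8043*p^2 - 19.4925*p + 0.469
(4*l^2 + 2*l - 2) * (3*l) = 12*l^3 + 6*l^2 - 6*l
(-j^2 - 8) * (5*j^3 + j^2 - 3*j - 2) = -5*j^5 - j^4 - 37*j^3 - 6*j^2 + 24*j + 16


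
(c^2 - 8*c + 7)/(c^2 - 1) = (c - 7)/(c + 1)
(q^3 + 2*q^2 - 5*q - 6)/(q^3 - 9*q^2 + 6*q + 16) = (q + 3)/(q - 8)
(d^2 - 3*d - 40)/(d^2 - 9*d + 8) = (d + 5)/(d - 1)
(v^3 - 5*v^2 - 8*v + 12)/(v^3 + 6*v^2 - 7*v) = (v^2 - 4*v - 12)/(v*(v + 7))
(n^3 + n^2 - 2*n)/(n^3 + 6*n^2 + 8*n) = (n - 1)/(n + 4)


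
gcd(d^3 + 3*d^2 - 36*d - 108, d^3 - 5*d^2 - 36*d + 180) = d^2 - 36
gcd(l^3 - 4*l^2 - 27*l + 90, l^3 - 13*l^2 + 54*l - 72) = l^2 - 9*l + 18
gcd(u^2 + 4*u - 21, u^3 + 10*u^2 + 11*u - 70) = u + 7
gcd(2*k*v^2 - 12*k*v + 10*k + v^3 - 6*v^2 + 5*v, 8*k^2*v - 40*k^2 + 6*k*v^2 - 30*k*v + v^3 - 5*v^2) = 2*k*v - 10*k + v^2 - 5*v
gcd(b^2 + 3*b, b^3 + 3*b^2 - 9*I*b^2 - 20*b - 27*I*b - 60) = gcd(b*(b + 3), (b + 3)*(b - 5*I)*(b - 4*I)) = b + 3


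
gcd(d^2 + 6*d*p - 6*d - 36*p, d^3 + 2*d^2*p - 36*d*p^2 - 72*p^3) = d + 6*p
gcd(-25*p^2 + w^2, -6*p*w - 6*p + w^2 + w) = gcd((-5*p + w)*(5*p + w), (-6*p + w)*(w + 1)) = 1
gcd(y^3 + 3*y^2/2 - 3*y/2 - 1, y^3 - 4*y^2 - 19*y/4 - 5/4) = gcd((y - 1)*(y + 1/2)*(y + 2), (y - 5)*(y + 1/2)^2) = y + 1/2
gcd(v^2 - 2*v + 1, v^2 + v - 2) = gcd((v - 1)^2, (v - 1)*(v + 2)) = v - 1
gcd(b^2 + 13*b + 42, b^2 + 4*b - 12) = b + 6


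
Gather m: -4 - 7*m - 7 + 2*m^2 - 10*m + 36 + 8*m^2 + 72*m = 10*m^2 + 55*m + 25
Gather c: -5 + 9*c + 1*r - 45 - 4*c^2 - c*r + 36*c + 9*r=-4*c^2 + c*(45 - r) + 10*r - 50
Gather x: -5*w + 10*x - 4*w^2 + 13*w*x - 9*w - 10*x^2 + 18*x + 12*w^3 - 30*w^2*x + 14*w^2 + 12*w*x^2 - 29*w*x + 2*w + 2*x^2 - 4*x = 12*w^3 + 10*w^2 - 12*w + x^2*(12*w - 8) + x*(-30*w^2 - 16*w + 24)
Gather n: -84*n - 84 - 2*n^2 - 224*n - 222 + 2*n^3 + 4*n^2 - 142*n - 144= 2*n^3 + 2*n^2 - 450*n - 450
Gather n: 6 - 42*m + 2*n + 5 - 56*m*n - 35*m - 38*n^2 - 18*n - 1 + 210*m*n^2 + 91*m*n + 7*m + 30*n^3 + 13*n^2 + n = -70*m + 30*n^3 + n^2*(210*m - 25) + n*(35*m - 15) + 10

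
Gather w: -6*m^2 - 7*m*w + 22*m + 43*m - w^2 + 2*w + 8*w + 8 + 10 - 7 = -6*m^2 + 65*m - w^2 + w*(10 - 7*m) + 11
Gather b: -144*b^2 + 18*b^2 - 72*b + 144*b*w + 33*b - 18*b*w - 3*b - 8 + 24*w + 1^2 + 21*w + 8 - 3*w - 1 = -126*b^2 + b*(126*w - 42) + 42*w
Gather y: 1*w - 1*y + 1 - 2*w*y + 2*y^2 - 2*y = w + 2*y^2 + y*(-2*w - 3) + 1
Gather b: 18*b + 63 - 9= 18*b + 54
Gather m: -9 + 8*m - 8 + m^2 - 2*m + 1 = m^2 + 6*m - 16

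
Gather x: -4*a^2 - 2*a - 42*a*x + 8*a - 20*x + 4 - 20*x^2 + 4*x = -4*a^2 + 6*a - 20*x^2 + x*(-42*a - 16) + 4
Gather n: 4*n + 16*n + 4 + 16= 20*n + 20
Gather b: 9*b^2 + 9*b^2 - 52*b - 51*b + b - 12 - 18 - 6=18*b^2 - 102*b - 36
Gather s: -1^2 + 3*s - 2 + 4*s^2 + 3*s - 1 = 4*s^2 + 6*s - 4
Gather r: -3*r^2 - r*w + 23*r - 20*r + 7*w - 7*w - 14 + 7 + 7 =-3*r^2 + r*(3 - w)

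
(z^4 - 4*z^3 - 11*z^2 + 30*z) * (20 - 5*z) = -5*z^5 + 40*z^4 - 25*z^3 - 370*z^2 + 600*z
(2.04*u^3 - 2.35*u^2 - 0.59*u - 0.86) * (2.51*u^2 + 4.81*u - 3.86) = 5.1204*u^5 + 3.9139*u^4 - 20.6588*u^3 + 4.0745*u^2 - 1.8592*u + 3.3196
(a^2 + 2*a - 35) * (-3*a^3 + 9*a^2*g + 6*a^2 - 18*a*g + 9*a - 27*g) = -3*a^5 + 9*a^4*g + 126*a^3 - 378*a^2*g - 192*a^2 + 576*a*g - 315*a + 945*g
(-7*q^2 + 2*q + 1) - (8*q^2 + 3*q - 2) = -15*q^2 - q + 3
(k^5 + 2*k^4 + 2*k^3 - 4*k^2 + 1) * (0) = 0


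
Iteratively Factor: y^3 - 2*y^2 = (y)*(y^2 - 2*y) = y^2*(y - 2)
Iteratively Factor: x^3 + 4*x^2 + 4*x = (x + 2)*(x^2 + 2*x) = (x + 2)^2*(x)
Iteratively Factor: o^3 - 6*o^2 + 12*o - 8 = (o - 2)*(o^2 - 4*o + 4) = (o - 2)^2*(o - 2)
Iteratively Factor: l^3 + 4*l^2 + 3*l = (l)*(l^2 + 4*l + 3) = l*(l + 3)*(l + 1)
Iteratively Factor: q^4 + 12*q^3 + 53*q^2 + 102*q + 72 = (q + 2)*(q^3 + 10*q^2 + 33*q + 36) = (q + 2)*(q + 4)*(q^2 + 6*q + 9) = (q + 2)*(q + 3)*(q + 4)*(q + 3)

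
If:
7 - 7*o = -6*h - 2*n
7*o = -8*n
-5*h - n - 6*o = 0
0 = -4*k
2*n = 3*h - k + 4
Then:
No Solution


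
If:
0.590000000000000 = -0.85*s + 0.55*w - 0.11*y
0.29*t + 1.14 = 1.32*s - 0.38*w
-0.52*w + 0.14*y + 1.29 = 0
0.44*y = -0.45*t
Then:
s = 1.08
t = -3.58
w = 3.47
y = 3.66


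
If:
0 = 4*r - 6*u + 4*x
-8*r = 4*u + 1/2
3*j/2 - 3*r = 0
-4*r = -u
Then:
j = -1/24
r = -1/48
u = -1/12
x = -5/48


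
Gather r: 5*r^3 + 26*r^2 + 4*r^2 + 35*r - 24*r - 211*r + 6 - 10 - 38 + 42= 5*r^3 + 30*r^2 - 200*r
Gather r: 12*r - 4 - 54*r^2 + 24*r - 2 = -54*r^2 + 36*r - 6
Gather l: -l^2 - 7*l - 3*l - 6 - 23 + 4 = -l^2 - 10*l - 25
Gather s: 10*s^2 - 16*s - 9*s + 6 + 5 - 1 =10*s^2 - 25*s + 10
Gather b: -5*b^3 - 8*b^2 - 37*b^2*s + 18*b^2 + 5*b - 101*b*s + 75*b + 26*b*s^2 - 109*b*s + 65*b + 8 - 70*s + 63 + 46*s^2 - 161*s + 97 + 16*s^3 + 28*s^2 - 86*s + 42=-5*b^3 + b^2*(10 - 37*s) + b*(26*s^2 - 210*s + 145) + 16*s^3 + 74*s^2 - 317*s + 210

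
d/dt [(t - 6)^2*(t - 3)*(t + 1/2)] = 4*t^3 - 87*t^2/2 + 129*t - 72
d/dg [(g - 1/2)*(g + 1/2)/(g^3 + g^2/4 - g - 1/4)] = 2*(-8*g^4 - 2*g^2 - 3*g - 2)/(16*g^6 + 8*g^5 - 31*g^4 - 16*g^3 + 14*g^2 + 8*g + 1)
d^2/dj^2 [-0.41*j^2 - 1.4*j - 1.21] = -0.820000000000000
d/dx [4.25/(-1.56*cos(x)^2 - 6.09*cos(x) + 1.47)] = -(13.26*cos(x) + 25.8825)*sin(x)/(1.56*cos(x)^2 + 6.09*cos(x) - 1.47)^2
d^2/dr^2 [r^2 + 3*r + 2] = 2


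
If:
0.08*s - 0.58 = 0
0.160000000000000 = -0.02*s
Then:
No Solution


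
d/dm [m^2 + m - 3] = 2*m + 1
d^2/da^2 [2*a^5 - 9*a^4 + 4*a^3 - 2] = 4*a*(10*a^2 - 27*a + 6)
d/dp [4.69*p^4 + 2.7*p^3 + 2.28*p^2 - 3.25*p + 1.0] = 18.76*p^3 + 8.1*p^2 + 4.56*p - 3.25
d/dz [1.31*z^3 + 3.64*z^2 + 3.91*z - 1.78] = 3.93*z^2 + 7.28*z + 3.91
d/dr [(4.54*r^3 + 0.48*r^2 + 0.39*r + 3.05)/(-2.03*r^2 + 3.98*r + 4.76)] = (-9.2162*r^4 + 36.1384*r^3 + 67.5333*r^2 + 16.9526*r - 10.2826)/(4.1209*r^4 - 16.1588*r^3 - 3.4852*r^2 + 37.8896*r + 22.6576)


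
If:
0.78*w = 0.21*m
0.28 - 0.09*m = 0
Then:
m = 3.11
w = 0.84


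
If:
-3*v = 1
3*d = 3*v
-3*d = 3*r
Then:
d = -1/3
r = 1/3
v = -1/3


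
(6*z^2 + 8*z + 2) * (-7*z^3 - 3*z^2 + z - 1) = -42*z^5 - 74*z^4 - 32*z^3 - 4*z^2 - 6*z - 2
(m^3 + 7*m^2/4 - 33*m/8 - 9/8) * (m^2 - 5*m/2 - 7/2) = m^5 - 3*m^4/4 - 12*m^3 + 49*m^2/16 + 69*m/4 + 63/16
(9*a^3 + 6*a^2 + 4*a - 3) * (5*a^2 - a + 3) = 45*a^5 + 21*a^4 + 41*a^3 - a^2 + 15*a - 9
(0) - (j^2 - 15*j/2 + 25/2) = -j^2 + 15*j/2 - 25/2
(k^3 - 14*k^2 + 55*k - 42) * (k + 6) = k^4 - 8*k^3 - 29*k^2 + 288*k - 252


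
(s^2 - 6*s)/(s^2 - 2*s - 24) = s/(s + 4)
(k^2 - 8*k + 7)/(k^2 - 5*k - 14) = (k - 1)/(k + 2)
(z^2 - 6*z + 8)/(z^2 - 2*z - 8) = (z - 2)/(z + 2)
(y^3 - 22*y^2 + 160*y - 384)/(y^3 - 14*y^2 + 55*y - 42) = (y^2 - 16*y + 64)/(y^2 - 8*y + 7)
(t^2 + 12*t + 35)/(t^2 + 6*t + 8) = (t^2 + 12*t + 35)/(t^2 + 6*t + 8)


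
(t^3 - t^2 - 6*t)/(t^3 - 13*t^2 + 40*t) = (t^2 - t - 6)/(t^2 - 13*t + 40)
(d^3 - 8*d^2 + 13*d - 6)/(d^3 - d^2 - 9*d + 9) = (d^2 - 7*d + 6)/(d^2 - 9)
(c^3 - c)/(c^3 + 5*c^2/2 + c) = 2*(c^2 - 1)/(2*c^2 + 5*c + 2)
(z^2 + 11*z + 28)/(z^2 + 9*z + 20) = (z + 7)/(z + 5)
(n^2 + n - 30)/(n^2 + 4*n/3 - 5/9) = 9*(n^2 + n - 30)/(9*n^2 + 12*n - 5)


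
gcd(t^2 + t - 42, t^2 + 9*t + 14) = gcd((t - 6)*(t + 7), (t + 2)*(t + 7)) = t + 7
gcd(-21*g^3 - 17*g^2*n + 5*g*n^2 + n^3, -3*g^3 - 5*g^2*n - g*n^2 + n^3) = 3*g^2 + 2*g*n - n^2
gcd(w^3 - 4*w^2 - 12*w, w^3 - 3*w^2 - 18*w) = w^2 - 6*w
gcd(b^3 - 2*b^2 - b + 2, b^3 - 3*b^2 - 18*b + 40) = b - 2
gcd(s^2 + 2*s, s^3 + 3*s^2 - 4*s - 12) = s + 2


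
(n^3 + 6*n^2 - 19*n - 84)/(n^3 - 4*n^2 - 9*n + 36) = (n + 7)/(n - 3)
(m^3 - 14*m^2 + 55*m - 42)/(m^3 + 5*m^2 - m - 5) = (m^2 - 13*m + 42)/(m^2 + 6*m + 5)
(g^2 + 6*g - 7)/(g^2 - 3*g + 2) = (g + 7)/(g - 2)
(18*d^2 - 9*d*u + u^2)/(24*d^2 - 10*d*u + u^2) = (-3*d + u)/(-4*d + u)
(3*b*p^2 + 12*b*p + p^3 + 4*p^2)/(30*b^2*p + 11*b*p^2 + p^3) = (3*b*p + 12*b + p^2 + 4*p)/(30*b^2 + 11*b*p + p^2)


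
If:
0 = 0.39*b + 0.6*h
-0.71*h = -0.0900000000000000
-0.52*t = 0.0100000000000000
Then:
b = -0.20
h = 0.13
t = -0.02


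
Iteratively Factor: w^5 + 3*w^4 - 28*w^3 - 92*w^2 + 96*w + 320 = (w + 4)*(w^4 - w^3 - 24*w^2 + 4*w + 80) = (w - 2)*(w + 4)*(w^3 + w^2 - 22*w - 40) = (w - 5)*(w - 2)*(w + 4)*(w^2 + 6*w + 8) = (w - 5)*(w - 2)*(w + 4)^2*(w + 2)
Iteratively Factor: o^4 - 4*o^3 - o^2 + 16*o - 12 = (o - 3)*(o^3 - o^2 - 4*o + 4) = (o - 3)*(o - 2)*(o^2 + o - 2) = (o - 3)*(o - 2)*(o - 1)*(o + 2)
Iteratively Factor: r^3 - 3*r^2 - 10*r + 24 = (r + 3)*(r^2 - 6*r + 8) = (r - 2)*(r + 3)*(r - 4)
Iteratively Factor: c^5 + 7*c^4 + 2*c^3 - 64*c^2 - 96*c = (c)*(c^4 + 7*c^3 + 2*c^2 - 64*c - 96) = c*(c + 2)*(c^3 + 5*c^2 - 8*c - 48) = c*(c + 2)*(c + 4)*(c^2 + c - 12) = c*(c + 2)*(c + 4)^2*(c - 3)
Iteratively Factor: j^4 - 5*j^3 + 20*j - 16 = (j + 2)*(j^3 - 7*j^2 + 14*j - 8) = (j - 2)*(j + 2)*(j^2 - 5*j + 4) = (j - 2)*(j - 1)*(j + 2)*(j - 4)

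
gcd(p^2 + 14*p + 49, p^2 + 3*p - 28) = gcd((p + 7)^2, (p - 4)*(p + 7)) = p + 7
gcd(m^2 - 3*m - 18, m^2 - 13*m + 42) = m - 6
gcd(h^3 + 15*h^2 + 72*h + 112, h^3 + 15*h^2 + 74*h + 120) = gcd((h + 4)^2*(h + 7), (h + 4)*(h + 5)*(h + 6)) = h + 4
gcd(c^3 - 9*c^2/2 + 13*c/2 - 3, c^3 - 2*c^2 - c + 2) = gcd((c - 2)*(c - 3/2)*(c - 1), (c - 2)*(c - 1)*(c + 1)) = c^2 - 3*c + 2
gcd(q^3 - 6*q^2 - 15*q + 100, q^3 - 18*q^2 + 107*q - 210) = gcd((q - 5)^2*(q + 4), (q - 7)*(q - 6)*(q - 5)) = q - 5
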